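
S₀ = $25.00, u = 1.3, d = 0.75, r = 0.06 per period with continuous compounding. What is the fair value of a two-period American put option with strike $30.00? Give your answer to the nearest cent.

$5.81

Risk-neutral probability p = (e^0.06 − 0.75)/(1.3 − 0.75) = 0.3118/0.5500 = 0.5670
Terminal stock prices: S_uu = 42.25, S_ud = 24.38, S_dd = 14.06
Terminal payoffs (K − S): max(-12.25, 0) = 0, max(5.625, 0) = 5.625, max(15.94, 0) = 15.94
Node u (S = 32.5): continuation = e^(−0.06)·[0.5670·0.0000 + 0.4330·5.6250] = 2.2939; exercise value = 0.0000 ≤ continuation, so V_u = 2.2939
Node d (S = 18.75): continuation = e^(−0.06)·[0.5670·5.6250 + 0.4330·15.9375] = 9.5029; exercise value = 11.2500 > continuation, so V_d = 11.2500 (exercise)
Node 0 (S = 25): continuation = e^(−0.06)·[0.5670·2.2939 + 0.4330·11.2500] = 5.8127; exercise value = 5.0000 ≤ continuation, so V_0 = 5.8127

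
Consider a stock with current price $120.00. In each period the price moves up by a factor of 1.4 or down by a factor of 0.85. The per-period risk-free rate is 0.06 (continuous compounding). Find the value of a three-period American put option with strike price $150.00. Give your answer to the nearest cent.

Risk-neutral probability p = (e^0.06 − 0.85)/(1.4 − 0.85) = 0.2118/0.5500 = 0.3852
Terminal stock prices: S_uuu = 329.3, S_uud = 199.9, S_udd = 121.4, S_ddd = 73.69
Terminal payoffs (K − S): max(-179.3, 0) = 0, max(-49.92, 0) = 0, max(28.62, 0) = 28.62, max(76.31, 0) = 76.31
Node uu (S = 235.2): continuation = e^(−0.06)·[0.3852·0.0000 + 0.6148·0.0000] = 0.0000; exercise value = 0.0000 ≤ continuation, so V_uu = 0.0000
Node ud (S = 142.8): continuation = e^(−0.06)·[0.3852·0.0000 + 0.6148·28.6200] = 16.5720; exercise value = 7.2000 ≤ continuation, so V_ud = 16.5720
Node dd (S = 86.7): continuation = e^(−0.06)·[0.3852·28.6200 + 0.6148·76.3050] = 54.5647; exercise value = 63.3000 > continuation, so V_dd = 63.3000 (exercise)
Node u (S = 168): continuation = e^(−0.06)·[0.3852·0.0000 + 0.6148·16.5720] = 9.5958; exercise value = 0.0000 ≤ continuation, so V_u = 9.5958
Node d (S = 102): continuation = e^(−0.06)·[0.3852·16.5720 + 0.6148·63.3000] = 42.6642; exercise value = 48.0000 > continuation, so V_d = 48.0000 (exercise)
Node 0 (S = 120): continuation = e^(−0.06)·[0.3852·9.5958 + 0.6148·48.0000] = 31.2744; exercise value = 30.0000 ≤ continuation, so V_0 = 31.2744

$31.27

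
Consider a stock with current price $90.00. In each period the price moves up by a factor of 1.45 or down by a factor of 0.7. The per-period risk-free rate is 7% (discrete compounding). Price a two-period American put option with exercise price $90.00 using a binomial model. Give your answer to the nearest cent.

Risk-neutral probability p = (1 + 0.07 − 0.7)/(1.45 − 0.7) = 0.3700/0.7500 = 0.4933
Terminal stock prices: S_uu = 189.2, S_ud = 91.35, S_dd = 44.1
Terminal payoffs (K − S): max(-99.22, 0) = 0, max(-1.35, 0) = 0, max(45.9, 0) = 45.9
Node u (S = 130.5): continuation = 1/1.07·[0.4933·0.0000 + 0.5067·0.0000] = 0.0000; exercise value = 0.0000 ≤ continuation, so V_u = 0.0000
Node d (S = 63): continuation = 1/1.07·[0.4933·0.0000 + 0.5067·45.9000] = 21.7346; exercise value = 27.0000 > continuation, so V_d = 27.0000 (exercise)
Node 0 (S = 90): continuation = 1/1.07·[0.4933·0.0000 + 0.5067·27.0000] = 12.7850; exercise value = 0.0000 ≤ continuation, so V_0 = 12.7850

$12.79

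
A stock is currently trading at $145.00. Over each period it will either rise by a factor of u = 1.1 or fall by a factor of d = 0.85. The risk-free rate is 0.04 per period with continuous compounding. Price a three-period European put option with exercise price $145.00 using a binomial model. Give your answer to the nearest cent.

Risk-neutral probability p = (e^0.04 − 0.85)/(1.1 − 0.85) = 0.1908/0.2500 = 0.7632
Terminal stock prices: S_uuu = 193, S_uud = 149.1, S_udd = 115.2, S_ddd = 89.05
Terminal payoffs (K − S): max(-48, 0) = 0, max(-4.133, 0) = 0, max(29.76, 0) = 29.76, max(55.95, 0) = 55.95
Node uu (S = 175.5): V_uu = e^(−0.04)·[0.7632·0.0000 + 0.2368·0.0000] = 0.0000
Node ud (S = 135.6): V_ud = e^(−0.04)·[0.7632·0.0000 + 0.2368·29.7613] = 6.7699
Node dd (S = 104.8): V_dd = e^(−0.04)·[0.7632·29.7613 + 0.2368·55.9519] = 34.5520
Node u (S = 159.5): V_u = e^(−0.04)·[0.7632·0.0000 + 0.2368·6.7699] = 1.5400
Node d (S = 123.2): V_d = e^(−0.04)·[0.7632·6.7699 + 0.2368·34.5520] = 12.8241
Node 0 (S = 145): V_0 = e^(−0.04)·[0.7632·1.5400 + 0.2368·12.8241] = 4.0464

$4.05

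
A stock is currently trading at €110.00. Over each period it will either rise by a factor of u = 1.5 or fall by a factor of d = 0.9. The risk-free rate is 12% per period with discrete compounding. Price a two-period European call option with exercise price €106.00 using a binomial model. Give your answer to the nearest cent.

€30.90

Risk-neutral probability p = (1 + 0.12 − 0.9)/(1.5 − 0.9) = 0.2200/0.6000 = 0.3667
Terminal stock prices: S_uu = 247.5, S_ud = 148.5, S_dd = 89.1
Terminal payoffs (S − K): max(141.5, 0) = 141.5, max(42.5, 0) = 42.5, max(-16.9, 0) = 0
Node u (S = 165): V_u = 1/1.12·[0.3667·141.5000 + 0.6333·42.5000] = 70.3571
Node d (S = 99): V_d = 1/1.12·[0.3667·42.5000 + 0.6333·0.0000] = 13.9137
Node 0 (S = 110): V_0 = 1/1.12·[0.3667·70.3571 + 0.6333·13.9137] = 30.9014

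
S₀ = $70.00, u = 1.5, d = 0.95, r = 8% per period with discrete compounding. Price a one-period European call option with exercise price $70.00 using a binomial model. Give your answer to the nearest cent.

$7.66

Risk-neutral probability p = (1 + 0.08 − 0.95)/(1.5 − 0.95) = 0.1300/0.5500 = 0.2364
Terminal stock prices: S_u = 105, S_d = 66.5
Terminal payoffs (S − K): max(35, 0) = 35, max(-3.5, 0) = 0
Node 0 (S = 70): V_0 = 1/1.08·[0.2364·35.0000 + 0.7636·0.0000] = 7.6599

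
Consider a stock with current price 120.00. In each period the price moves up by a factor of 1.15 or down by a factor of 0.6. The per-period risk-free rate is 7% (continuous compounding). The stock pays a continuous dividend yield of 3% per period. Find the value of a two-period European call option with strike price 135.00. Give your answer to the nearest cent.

Per-period risk-free factor R = e^0.07 = 1.0725; dividend-adjusted growth = e^(0.07−0.03) = 1.0408.
Risk-neutral probability p = (1.0408 − 0.6)/(1.15 − 0.6) = 0.4408/0.5500 = 0.8015
Terminal stock prices: S_uu = 158.7, S_ud = 82.8, S_dd = 43.2
Terminal payoffs (S − K): max(23.7, 0) = 23.7, max(-52.2, 0) = 0, max(-91.8, 0) = 0
Node u (S = 138): V_u = e^(−0.07)·[0.8015·23.7000 + 0.1985·0.0000] = 17.7108
Node d (S = 72): V_d = e^(−0.07)·[0.8015·0.0000 + 0.1985·0.0000] = 0.0000
Node 0 (S = 120): V_0 = e^(−0.07)·[0.8015·17.7108 + 0.1985·0.0000] = 13.2351

13.24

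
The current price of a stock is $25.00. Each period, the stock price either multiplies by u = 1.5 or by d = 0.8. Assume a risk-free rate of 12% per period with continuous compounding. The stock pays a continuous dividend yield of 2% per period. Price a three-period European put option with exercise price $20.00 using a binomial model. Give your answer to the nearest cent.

$0.90

Per-period risk-free factor R = e^0.12 = 1.1275; dividend-adjusted growth = e^(0.12−0.02) = 1.1052.
Risk-neutral probability p = (1.1052 − 0.8)/(1.5 − 0.8) = 0.3052/0.7000 = 0.4360
Terminal stock prices: S_uuu = 84.38, S_uud = 45, S_udd = 24, S_ddd = 12.8
Terminal payoffs (K − S): max(-64.38, 0) = 0, max(-25, 0) = 0, max(-4, 0) = 0, max(7.2, 0) = 7.2
Node uu (S = 56.25): V_uu = e^(−0.12)·[0.4360·0.0000 + 0.5640·0.0000] = 0.0000
Node ud (S = 30): V_ud = e^(−0.12)·[0.4360·0.0000 + 0.5640·0.0000] = 0.0000
Node dd (S = 16): V_dd = e^(−0.12)·[0.4360·0.0000 + 0.5640·7.2000] = 3.6019
Node u (S = 37.5): V_u = e^(−0.12)·[0.4360·0.0000 + 0.5640·0.0000] = 0.0000
Node d (S = 20): V_d = e^(−0.12)·[0.4360·0.0000 + 0.5640·3.6019] = 1.8019
Node 0 (S = 25): V_0 = e^(−0.12)·[0.4360·0.0000 + 0.5640·1.8019] = 0.9014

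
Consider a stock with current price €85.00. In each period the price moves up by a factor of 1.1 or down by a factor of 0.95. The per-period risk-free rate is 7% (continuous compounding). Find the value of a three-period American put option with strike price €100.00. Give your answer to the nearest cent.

€15.00

Risk-neutral probability p = (e^0.07 − 0.95)/(1.1 − 0.95) = 0.1225/0.1500 = 0.8167
Terminal stock prices: S_uuu = 113.1, S_uud = 97.71, S_udd = 84.38, S_ddd = 72.88
Terminal payoffs (K − S): max(-13.14, 0) = 0, max(2.292, 0) = 2.292, max(15.62, 0) = 15.62, max(27.12, 0) = 27.12
Node uu (S = 102.9): continuation = e^(−0.07)·[0.8167·0.0000 + 0.1833·2.2925] = 0.3918; exercise value = 0.0000 ≤ continuation, so V_uu = 0.3918
Node ud (S = 88.83): continuation = e^(−0.07)·[0.8167·2.2925 + 0.1833·15.6162] = 4.4144; exercise value = 11.1750 > continuation, so V_ud = 11.1750 (exercise)
Node dd (S = 76.71): continuation = e^(−0.07)·[0.8167·15.6162 + 0.1833·27.1231] = 16.5269; exercise value = 23.2875 > continuation, so V_dd = 23.2875 (exercise)
Node u (S = 93.5): continuation = e^(−0.07)·[0.8167·0.3918 + 0.1833·11.1750] = 2.2080; exercise value = 6.5000 > continuation, so V_u = 6.5000 (exercise)
Node d (S = 80.75): continuation = e^(−0.07)·[0.8167·11.1750 + 0.1833·23.2875] = 12.4894; exercise value = 19.2500 > continuation, so V_d = 19.2500 (exercise)
Node 0 (S = 85): continuation = e^(−0.07)·[0.8167·6.5000 + 0.1833·19.2500] = 8.2394; exercise value = 15.0000 > continuation, so V_0 = 15.0000 (exercise)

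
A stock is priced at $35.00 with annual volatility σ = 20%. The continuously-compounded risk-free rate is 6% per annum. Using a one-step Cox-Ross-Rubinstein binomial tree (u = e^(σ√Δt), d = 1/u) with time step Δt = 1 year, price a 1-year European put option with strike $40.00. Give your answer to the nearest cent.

CRR parameters: u = e^(σ√Δt) = e^(0.2·√1) = 1.2214, d = 1/u = 0.8187
Per-period rate: rΔt = 0.06·1 = 0.06, so R = e^0.06 = 1.0618
Risk-neutral probability p = (e^0.06 − 0.8187)/(1.2214 − 0.8187) = 0.2431/0.4027 = 0.6037
Terminal stock prices: S_u = 42.75, S_d = 28.66
Terminal payoffs (K − S): max(-2.749, 0) = 0, max(11.34, 0) = 11.34
Node 0 (S = 35): V_0 = e^(−0.06)·[0.6037·0.0000 + 0.3963·11.3444] = 4.2336

$4.23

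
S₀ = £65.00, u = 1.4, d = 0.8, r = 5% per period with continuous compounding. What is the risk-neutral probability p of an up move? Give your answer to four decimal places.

p = 0.4188

Risk-neutral probability p = (e^0.05 − 0.8)/(1.4 − 0.8) = 0.2513/0.6000 = 0.4188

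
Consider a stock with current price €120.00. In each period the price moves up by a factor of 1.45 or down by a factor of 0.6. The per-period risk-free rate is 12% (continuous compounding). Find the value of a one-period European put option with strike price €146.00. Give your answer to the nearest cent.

€24.90

Risk-neutral probability p = (e^0.12 − 0.6)/(1.45 − 0.6) = 0.5275/0.8500 = 0.6206
Terminal stock prices: S_u = 174, S_d = 72
Terminal payoffs (K − S): max(-28, 0) = 0, max(74, 0) = 74
Node 0 (S = 120): V_0 = e^(−0.12)·[0.6206·0.0000 + 0.3794·74.0000] = 24.9018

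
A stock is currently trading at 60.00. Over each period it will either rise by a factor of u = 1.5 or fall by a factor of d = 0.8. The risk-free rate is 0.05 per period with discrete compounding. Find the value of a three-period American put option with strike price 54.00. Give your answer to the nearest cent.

Risk-neutral probability p = (1 + 0.05 − 0.8)/(1.5 − 0.8) = 0.2500/0.7000 = 0.3571
Terminal stock prices: S_uuu = 202.5, S_uud = 108, S_udd = 57.6, S_ddd = 30.72
Terminal payoffs (K − S): max(-148.5, 0) = 0, max(-54, 0) = 0, max(-3.6, 0) = 0, max(23.28, 0) = 23.28
Node uu (S = 135): continuation = 1/1.05·[0.3571·0.0000 + 0.6429·0.0000] = 0.0000; exercise value = 0.0000 ≤ continuation, so V_uu = 0.0000
Node ud (S = 72): continuation = 1/1.05·[0.3571·0.0000 + 0.6429·0.0000] = 0.0000; exercise value = 0.0000 ≤ continuation, so V_ud = 0.0000
Node dd (S = 38.4): continuation = 1/1.05·[0.3571·0.0000 + 0.6429·23.2800] = 14.2531; exercise value = 15.6000 > continuation, so V_dd = 15.6000 (exercise)
Node u (S = 90): continuation = 1/1.05·[0.3571·0.0000 + 0.6429·0.0000] = 0.0000; exercise value = 0.0000 ≤ continuation, so V_u = 0.0000
Node d (S = 48): continuation = 1/1.05·[0.3571·0.0000 + 0.6429·15.6000] = 9.5510; exercise value = 6.0000 ≤ continuation, so V_d = 9.5510
Node 0 (S = 60): continuation = 1/1.05·[0.3571·0.0000 + 0.6429·9.5510] = 5.8476; exercise value = 0.0000 ≤ continuation, so V_0 = 5.8476

5.85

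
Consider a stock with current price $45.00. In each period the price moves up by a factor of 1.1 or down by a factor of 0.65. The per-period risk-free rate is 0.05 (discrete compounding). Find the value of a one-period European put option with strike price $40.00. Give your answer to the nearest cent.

$1.14

Risk-neutral probability p = (1 + 0.05 − 0.65)/(1.1 − 0.65) = 0.4000/0.4500 = 0.8889
Terminal stock prices: S_u = 49.5, S_d = 29.25
Terminal payoffs (K − S): max(-9.5, 0) = 0, max(10.75, 0) = 10.75
Node 0 (S = 45): V_0 = 1/1.05·[0.8889·0.0000 + 0.1111·10.7500] = 1.1376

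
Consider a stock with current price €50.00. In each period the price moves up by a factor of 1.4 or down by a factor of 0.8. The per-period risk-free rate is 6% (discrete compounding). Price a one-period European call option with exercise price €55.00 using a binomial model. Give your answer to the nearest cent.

€6.13

Risk-neutral probability p = (1 + 0.06 − 0.8)/(1.4 − 0.8) = 0.2600/0.6000 = 0.4333
Terminal stock prices: S_u = 70, S_d = 40
Terminal payoffs (S − K): max(15, 0) = 15, max(-15, 0) = 0
Node 0 (S = 50): V_0 = 1/1.06·[0.4333·15.0000 + 0.5667·0.0000] = 6.1321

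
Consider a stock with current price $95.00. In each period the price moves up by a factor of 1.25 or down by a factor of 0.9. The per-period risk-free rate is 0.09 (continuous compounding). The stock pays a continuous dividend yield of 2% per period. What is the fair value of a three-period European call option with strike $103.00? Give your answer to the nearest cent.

$16.18

Per-period risk-free factor R = e^0.09 = 1.0942; dividend-adjusted growth = e^(0.09−0.02) = 1.0725.
Risk-neutral probability p = (1.0725 − 0.9)/(1.25 − 0.9) = 0.1725/0.3500 = 0.4929
Terminal stock prices: S_uuu = 185.5, S_uud = 133.6, S_udd = 96.19, S_ddd = 69.26
Terminal payoffs (S − K): max(82.55, 0) = 82.55, max(30.59, 0) = 30.59, max(-6.812, 0) = 0, max(-33.74, 0) = 0
Node uu (S = 148.4): V_uu = e^(−0.09)·[0.4929·82.5469 + 0.5071·30.5938] = 51.3633
Node ud (S = 106.9): V_ud = e^(−0.09)·[0.4929·30.5938 + 0.5071·0.0000] = 13.7812
Node dd (S = 76.95): V_dd = e^(−0.09)·[0.4929·0.0000 + 0.5071·0.0000] = 0.0000
Node u (S = 118.8): V_u = e^(−0.09)·[0.4929·51.3633 + 0.5071·13.7812] = 29.5243
Node d (S = 85.5): V_d = e^(−0.09)·[0.4929·13.7812 + 0.5071·0.0000] = 6.2079
Node 0 (S = 95): V_0 = e^(−0.09)·[0.4929·29.5243 + 0.5071·6.2079] = 16.1767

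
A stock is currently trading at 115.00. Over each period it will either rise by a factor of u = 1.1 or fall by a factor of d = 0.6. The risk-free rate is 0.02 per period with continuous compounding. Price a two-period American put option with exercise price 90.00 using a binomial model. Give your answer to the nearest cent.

Risk-neutral probability p = (e^0.02 − 0.6)/(1.1 − 0.6) = 0.4202/0.5000 = 0.8404
Terminal stock prices: S_uu = 139.2, S_ud = 75.9, S_dd = 41.4
Terminal payoffs (K − S): max(-49.15, 0) = 0, max(14.1, 0) = 14.1, max(48.6, 0) = 48.6
Node u (S = 126.5): continuation = e^(−0.02)·[0.8404·0.0000 + 0.1596·14.1000] = 2.2058; exercise value = 0.0000 ≤ continuation, so V_u = 2.2058
Node d (S = 69): continuation = e^(−0.02)·[0.8404·14.1000 + 0.1596·48.6000] = 19.2179; exercise value = 21.0000 > continuation, so V_d = 21.0000 (exercise)
Node 0 (S = 115): continuation = e^(−0.02)·[0.8404·2.2058 + 0.1596·21.0000] = 5.1022; exercise value = 0.0000 ≤ continuation, so V_0 = 5.1022

5.10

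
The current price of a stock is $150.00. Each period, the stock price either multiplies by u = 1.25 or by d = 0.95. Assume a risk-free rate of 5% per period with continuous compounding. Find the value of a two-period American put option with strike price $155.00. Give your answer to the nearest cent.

$7.88

Risk-neutral probability p = (e^0.05 − 0.95)/(1.25 − 0.95) = 0.1013/0.3000 = 0.3376
Terminal stock prices: S_uu = 234.4, S_ud = 178.1, S_dd = 135.4
Terminal payoffs (K − S): max(-79.38, 0) = 0, max(-23.12, 0) = 0, max(19.62, 0) = 19.62
Node u (S = 187.5): continuation = e^(−0.05)·[0.3376·0.0000 + 0.6624·0.0000] = 0.0000; exercise value = 0.0000 ≤ continuation, so V_u = 0.0000
Node d (S = 142.5): continuation = e^(−0.05)·[0.3376·0.0000 + 0.6624·19.6250] = 12.3662; exercise value = 12.5000 > continuation, so V_d = 12.5000 (exercise)
Node 0 (S = 150): continuation = e^(−0.05)·[0.3376·0.0000 + 0.6624·12.5000] = 7.8765; exercise value = 5.0000 ≤ continuation, so V_0 = 7.8765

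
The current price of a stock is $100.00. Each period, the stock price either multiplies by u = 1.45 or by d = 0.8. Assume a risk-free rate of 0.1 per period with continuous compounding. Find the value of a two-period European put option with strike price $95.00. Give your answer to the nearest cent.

$7.14

Risk-neutral probability p = (e^0.1 − 0.8)/(1.45 − 0.8) = 0.3052/0.6500 = 0.4695
Terminal stock prices: S_uu = 210.2, S_ud = 116, S_dd = 64
Terminal payoffs (K − S): max(-115.2, 0) = 0, max(-21, 0) = 0, max(31, 0) = 31
Node u (S = 145): V_u = e^(−0.1)·[0.4695·0.0000 + 0.5305·0.0000] = 0.0000
Node d (S = 80): V_d = e^(−0.1)·[0.4695·0.0000 + 0.5305·31.0000] = 14.8807
Node 0 (S = 100): V_0 = e^(−0.1)·[0.4695·0.0000 + 0.5305·14.8807] = 7.1431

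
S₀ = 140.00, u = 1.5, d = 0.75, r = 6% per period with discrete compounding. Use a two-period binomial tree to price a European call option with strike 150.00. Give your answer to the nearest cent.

28.33

Risk-neutral probability p = (1 + 0.06 − 0.75)/(1.5 − 0.75) = 0.3100/0.7500 = 0.4133
Terminal stock prices: S_uu = 315, S_ud = 157.5, S_dd = 78.75
Terminal payoffs (S − K): max(165, 0) = 165, max(7.5, 0) = 7.5, max(-71.25, 0) = 0
Node u (S = 210): V_u = 1/1.06·[0.4133·165.0000 + 0.5867·7.5000] = 68.4906
Node d (S = 105): V_d = 1/1.06·[0.4133·7.5000 + 0.5867·0.0000] = 2.9245
Node 0 (S = 140): V_0 = 1/1.06·[0.4133·68.4906 + 0.5867·2.9245] = 28.3256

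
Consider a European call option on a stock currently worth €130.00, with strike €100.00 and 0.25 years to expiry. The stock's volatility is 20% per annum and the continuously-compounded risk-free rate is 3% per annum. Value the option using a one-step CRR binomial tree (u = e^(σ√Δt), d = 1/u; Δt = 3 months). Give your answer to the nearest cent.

CRR parameters: u = e^(σ√Δt) = e^(0.2·√0.25) = 1.1052, d = 1/u = 0.9048
Per-period rate: rΔt = 0.03·0.25 = 0.0075, so R = e^0.0075 = 1.0075
Risk-neutral probability p = (e^0.0075 − 0.9048)/(1.1052 − 0.9048) = 0.1027/0.2003 = 0.5126
Terminal stock prices: S_u = 143.7, S_d = 117.6
Terminal payoffs (S − K): max(43.67, 0) = 43.67, max(17.63, 0) = 17.63
Node 0 (S = 130): V_0 = e^(−0.0075)·[0.5126·43.6722 + 0.4874·17.6289] = 30.7472

€30.75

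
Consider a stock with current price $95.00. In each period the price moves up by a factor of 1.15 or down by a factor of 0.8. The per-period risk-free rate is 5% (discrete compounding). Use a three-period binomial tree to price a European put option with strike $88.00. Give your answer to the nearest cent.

Risk-neutral probability p = (1 + 0.05 − 0.8)/(1.15 − 0.8) = 0.2500/0.3500 = 0.7143
Terminal stock prices: S_uuu = 144.5, S_uud = 100.5, S_udd = 69.92, S_ddd = 48.64
Terminal payoffs (K − S): max(-56.48, 0) = 0, max(-12.51, 0) = 0, max(18.08, 0) = 18.08, max(39.36, 0) = 39.36
Node uu (S = 125.6): V_uu = 1/1.05·[0.7143·0.0000 + 0.2857·0.0000] = 0.0000
Node ud (S = 87.4): V_ud = 1/1.05·[0.7143·0.0000 + 0.2857·18.0800] = 4.9197
Node dd (S = 60.8): V_dd = 1/1.05·[0.7143·18.0800 + 0.2857·39.3600] = 23.0095
Node u (S = 109.2): V_u = 1/1.05·[0.7143·0.0000 + 0.2857·4.9197] = 1.3387
Node d (S = 76): V_d = 1/1.05·[0.7143·4.9197 + 0.2857·23.0095] = 9.6078
Node 0 (S = 95): V_0 = 1/1.05·[0.7143·1.3387 + 0.2857·9.6078] = 3.5251

$3.53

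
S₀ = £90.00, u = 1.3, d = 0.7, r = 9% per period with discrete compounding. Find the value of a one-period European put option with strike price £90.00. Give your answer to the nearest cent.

£8.67

Risk-neutral probability p = (1 + 0.09 − 0.7)/(1.3 − 0.7) = 0.3900/0.6000 = 0.6500
Terminal stock prices: S_u = 117, S_d = 63
Terminal payoffs (K − S): max(-27, 0) = 0, max(27, 0) = 27
Node 0 (S = 90): V_0 = 1/1.09·[0.6500·0.0000 + 0.3500·27.0000] = 8.6697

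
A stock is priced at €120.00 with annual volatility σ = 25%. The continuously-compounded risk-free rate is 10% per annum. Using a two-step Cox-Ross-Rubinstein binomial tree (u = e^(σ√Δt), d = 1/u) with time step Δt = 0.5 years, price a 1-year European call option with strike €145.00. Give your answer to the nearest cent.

€8.44

CRR parameters: u = e^(σ√Δt) = e^(0.25·√0.5) = 1.1934, d = 1/u = 0.8380
Per-period rate: rΔt = 0.1·0.5 = 0.05, so R = e^0.05 = 1.0513
Risk-neutral probability p = (e^0.05 − 0.8380)/(1.1934 − 0.8380) = 0.2133/0.3554 = 0.6002
Terminal stock prices: S_uu = 170.9, S_ud = 120, S_dd = 84.26
Terminal payoffs (S − K): max(25.89, 0) = 25.89, max(-25, 0) = 0, max(-60.74, 0) = 0
Node u (S = 143.2): V_u = e^(−0.05)·[0.6002·25.8943 + 0.3998·0.0000] = 14.7834
Node d (S = 100.6): V_d = e^(−0.05)·[0.6002·0.0000 + 0.3998·0.0000] = 0.0000
Node 0 (S = 120): V_0 = e^(−0.05)·[0.6002·14.7834 + 0.3998·0.0000] = 8.4400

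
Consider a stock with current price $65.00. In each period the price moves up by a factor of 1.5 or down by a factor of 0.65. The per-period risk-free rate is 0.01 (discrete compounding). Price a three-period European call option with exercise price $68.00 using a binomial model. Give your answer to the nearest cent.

Risk-neutral probability p = (1 + 0.01 − 0.65)/(1.5 − 0.65) = 0.3600/0.8500 = 0.4235
Terminal stock prices: S_uuu = 219.4, S_uud = 95.06, S_udd = 41.19, S_ddd = 17.85
Terminal payoffs (S − K): max(151.4, 0) = 151.4, max(27.06, 0) = 27.06, max(-26.81, 0) = 0, max(-50.15, 0) = 0
Node uu (S = 146.2): V_uu = 1/1.01·[0.4235·151.3750 + 0.5765·27.0625] = 78.9233
Node ud (S = 63.38): V_ud = 1/1.01·[0.4235·27.0625 + 0.5765·0.0000] = 11.3483
Node dd (S = 27.46): V_dd = 1/1.01·[0.4235·0.0000 + 0.5765·0.0000] = 0.0000
Node u (S = 97.5): V_u = 1/1.01·[0.4235·78.9233 + 0.5765·11.3483] = 39.5726
Node d (S = 42.25): V_d = 1/1.01·[0.4235·11.3483 + 0.5765·0.0000] = 4.7587
Node 0 (S = 65): V_0 = 1/1.01·[0.4235·39.5726 + 0.5765·4.7587] = 19.3103

$19.31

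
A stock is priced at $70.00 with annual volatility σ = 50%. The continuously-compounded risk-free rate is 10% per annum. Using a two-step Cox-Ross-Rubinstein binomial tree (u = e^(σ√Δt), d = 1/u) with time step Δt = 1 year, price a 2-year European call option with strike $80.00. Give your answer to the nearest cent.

$20.67

CRR parameters: u = e^(σ√Δt) = e^(0.5·√1) = 1.6487, d = 1/u = 0.6065
Per-period rate: rΔt = 0.1·1 = 0.1, so R = e^0.1 = 1.1052
Risk-neutral probability p = (e^0.1 − 0.6065)/(1.6487 − 0.6065) = 0.4986/1.0422 = 0.4785
Terminal stock prices: S_uu = 190.3, S_ud = 70, S_dd = 25.75
Terminal payoffs (S − K): max(110.3, 0) = 110.3, max(-10, 0) = 0, max(-54.25, 0) = 0
Node u (S = 115.4): V_u = e^(−0.1)·[0.4785·110.2797 + 0.5215·0.0000] = 47.7426
Node d (S = 42.46): V_d = e^(−0.1)·[0.4785·0.0000 + 0.5215·0.0000] = 0.0000
Node 0 (S = 70): V_0 = e^(−0.1)·[0.4785·47.7426 + 0.5215·0.0000] = 20.6689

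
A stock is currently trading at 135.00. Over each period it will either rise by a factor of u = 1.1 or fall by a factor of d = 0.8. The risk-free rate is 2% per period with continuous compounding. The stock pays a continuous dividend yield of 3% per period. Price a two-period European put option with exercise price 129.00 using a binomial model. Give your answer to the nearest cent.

10.05

Per-period risk-free factor R = e^0.02 = 1.0202; dividend-adjusted growth = e^(0.02−0.03) = 0.9900.
Risk-neutral probability p = (0.9900 − 0.8)/(1.1 − 0.8) = 0.1900/0.3000 = 0.6335
Terminal stock prices: S_uu = 163.4, S_ud = 118.8, S_dd = 86.4
Terminal payoffs (K − S): max(-34.35, 0) = 0, max(10.2, 0) = 10.2, max(42.6, 0) = 42.6
Node u (S = 148.5): V_u = e^(−0.02)·[0.6335·0.0000 + 0.3665·10.2000] = 3.6643
Node d (S = 108): V_d = e^(−0.02)·[0.6335·10.2000 + 0.3665·42.6000] = 21.6375
Node 0 (S = 135): V_0 = e^(−0.02)·[0.6335·3.6643 + 0.3665·21.6375] = 10.0485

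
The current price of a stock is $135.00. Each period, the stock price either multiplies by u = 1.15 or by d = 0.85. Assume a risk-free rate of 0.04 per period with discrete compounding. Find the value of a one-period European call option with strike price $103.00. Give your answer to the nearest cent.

$35.96

Risk-neutral probability p = (1 + 0.04 − 0.85)/(1.15 − 0.85) = 0.1900/0.3000 = 0.6333
Terminal stock prices: S_u = 155.2, S_d = 114.8
Terminal payoffs (S − K): max(52.25, 0) = 52.25, max(11.75, 0) = 11.75
Node 0 (S = 135): V_0 = 1/1.04·[0.6333·52.2500 + 0.3667·11.7500] = 35.9615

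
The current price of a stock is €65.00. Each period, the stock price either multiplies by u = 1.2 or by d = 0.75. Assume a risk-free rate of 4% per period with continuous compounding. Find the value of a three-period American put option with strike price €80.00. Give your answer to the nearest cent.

€16.44

Risk-neutral probability p = (e^0.04 − 0.75)/(1.2 − 0.75) = 0.2908/0.4500 = 0.6462
Terminal stock prices: S_uuu = 112.3, S_uud = 70.2, S_udd = 43.88, S_ddd = 27.42
Terminal payoffs (K − S): max(-32.32, 0) = 0, max(9.8, 0) = 9.8, max(36.12, 0) = 36.12, max(52.58, 0) = 52.58
Node uu (S = 93.6): continuation = e^(−0.04)·[0.6462·0.0000 + 0.3538·9.8000] = 3.3309; exercise value = 0.0000 ≤ continuation, so V_uu = 3.3309
Node ud (S = 58.5): continuation = e^(−0.04)·[0.6462·9.8000 + 0.3538·36.1250] = 18.3632; exercise value = 21.5000 > continuation, so V_ud = 21.5000 (exercise)
Node dd (S = 36.56): continuation = e^(−0.04)·[0.6462·36.1250 + 0.3538·52.5781] = 40.3007; exercise value = 43.4375 > continuation, so V_dd = 43.4375 (exercise)
Node u (S = 78): continuation = e^(−0.04)·[0.6462·3.3309 + 0.3538·21.5000] = 9.3756; exercise value = 2.0000 ≤ continuation, so V_u = 9.3756
Node d (S = 48.75): continuation = e^(−0.04)·[0.6462·21.5000 + 0.3538·43.4375] = 28.1132; exercise value = 31.2500 > continuation, so V_d = 31.2500 (exercise)
Node 0 (S = 65): continuation = e^(−0.04)·[0.6462·9.3756 + 0.3538·31.2500] = 16.4427; exercise value = 15.0000 ≤ continuation, so V_0 = 16.4427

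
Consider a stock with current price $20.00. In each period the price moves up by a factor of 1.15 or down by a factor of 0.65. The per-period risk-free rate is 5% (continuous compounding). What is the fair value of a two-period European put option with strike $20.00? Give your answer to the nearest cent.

$1.86

Risk-neutral probability p = (e^0.05 − 0.65)/(1.15 − 0.65) = 0.4013/0.5000 = 0.8025
Terminal stock prices: S_uu = 26.45, S_ud = 14.95, S_dd = 8.45
Terminal payoffs (K − S): max(-6.45, 0) = 0, max(5.05, 0) = 5.05, max(11.55, 0) = 11.55
Node u (S = 23): V_u = e^(−0.05)·[0.8025·0.0000 + 0.1975·5.0500] = 0.9485
Node d (S = 13): V_d = e^(−0.05)·[0.8025·5.0500 + 0.1975·11.5500] = 6.0246
Node 0 (S = 20): V_0 = e^(−0.05)·[0.8025·0.9485 + 0.1975·6.0246] = 1.8557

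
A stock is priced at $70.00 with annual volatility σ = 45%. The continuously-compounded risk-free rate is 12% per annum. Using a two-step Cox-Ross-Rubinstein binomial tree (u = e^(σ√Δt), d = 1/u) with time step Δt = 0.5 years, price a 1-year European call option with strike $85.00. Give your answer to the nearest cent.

$11.19

CRR parameters: u = e^(σ√Δt) = e^(0.45·√0.5) = 1.3746, d = 1/u = 0.7275
Per-period rate: rΔt = 0.12·0.5 = 0.06, so R = e^0.06 = 1.0618
Risk-neutral probability p = (e^0.06 − 0.7275)/(1.3746 − 0.7275) = 0.3344/0.6472 = 0.5167
Terminal stock prices: S_uu = 132.3, S_ud = 70, S_dd = 37.04
Terminal payoffs (S − K): max(47.28, 0) = 47.28, max(-15, 0) = 0, max(-47.96, 0) = 0
Node u (S = 96.23): V_u = e^(−0.06)·[0.5167·47.2761 + 0.4833·0.0000] = 23.0033
Node d (S = 50.92): V_d = e^(−0.06)·[0.5167·0.0000 + 0.4833·0.0000] = 0.0000
Node 0 (S = 70): V_0 = e^(−0.06)·[0.5167·23.0033 + 0.4833·0.0000] = 11.1928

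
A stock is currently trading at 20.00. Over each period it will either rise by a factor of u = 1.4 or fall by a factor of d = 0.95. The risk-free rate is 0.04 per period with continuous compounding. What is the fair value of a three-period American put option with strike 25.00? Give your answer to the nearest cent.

5.00

Risk-neutral probability p = (e^0.04 − 0.95)/(1.4 − 0.95) = 0.0908/0.4500 = 0.2018
Terminal stock prices: S_uuu = 54.88, S_uud = 37.24, S_udd = 25.27, S_ddd = 17.15
Terminal payoffs (K − S): max(-29.88, 0) = 0, max(-12.24, 0) = 0, max(-0.27, 0) = 0, max(7.853, 0) = 7.853
Node uu (S = 39.2): continuation = e^(−0.04)·[0.2018·0.0000 + 0.7982·0.0000] = 0.0000; exercise value = 0.0000 ≤ continuation, so V_uu = 0.0000
Node ud (S = 26.6): continuation = e^(−0.04)·[0.2018·0.0000 + 0.7982·0.0000] = 0.0000; exercise value = 0.0000 ≤ continuation, so V_ud = 0.0000
Node dd (S = 18.05): continuation = e^(−0.04)·[0.2018·0.0000 + 0.7982·7.8525] = 6.0221; exercise value = 6.9500 > continuation, so V_dd = 6.9500 (exercise)
Node u (S = 28): continuation = e^(−0.04)·[0.2018·0.0000 + 0.7982·0.0000] = 0.0000; exercise value = 0.0000 ≤ continuation, so V_u = 0.0000
Node d (S = 19): continuation = e^(−0.04)·[0.2018·0.0000 + 0.7982·6.9500] = 5.3300; exercise value = 6.0000 > continuation, so V_d = 6.0000 (exercise)
Node 0 (S = 20): continuation = e^(−0.04)·[0.2018·0.0000 + 0.7982·6.0000] = 4.6014; exercise value = 5.0000 > continuation, so V_0 = 5.0000 (exercise)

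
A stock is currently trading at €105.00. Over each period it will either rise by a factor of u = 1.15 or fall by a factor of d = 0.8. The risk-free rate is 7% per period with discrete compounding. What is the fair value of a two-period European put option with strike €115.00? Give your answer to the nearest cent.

Risk-neutral probability p = (1 + 0.07 − 0.8)/(1.15 − 0.8) = 0.2700/0.3500 = 0.7714
Terminal stock prices: S_uu = 138.9, S_ud = 96.6, S_dd = 67.2
Terminal payoffs (K − S): max(-23.86, 0) = 0, max(18.4, 0) = 18.4, max(47.8, 0) = 47.8
Node u (S = 120.7): V_u = 1/1.07·[0.7714·0.0000 + 0.2286·18.4000] = 3.9306
Node d (S = 84): V_d = 1/1.07·[0.7714·18.4000 + 0.2286·47.8000] = 23.4766
Node 0 (S = 105): V_0 = 1/1.07·[0.7714·3.9306 + 0.2286·23.4766] = 7.8488

€7.85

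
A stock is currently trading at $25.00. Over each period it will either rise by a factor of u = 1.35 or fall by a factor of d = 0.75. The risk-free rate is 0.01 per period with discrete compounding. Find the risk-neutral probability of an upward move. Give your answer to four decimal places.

p = 0.4333

Risk-neutral probability p = (1 + 0.01 − 0.75)/(1.35 − 0.75) = 0.2600/0.6000 = 0.4333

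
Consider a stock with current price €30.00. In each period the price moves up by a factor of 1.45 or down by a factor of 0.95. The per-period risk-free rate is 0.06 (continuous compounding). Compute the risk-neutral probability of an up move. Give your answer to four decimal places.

p = 0.2237

Risk-neutral probability p = (e^0.06 − 0.95)/(1.45 − 0.95) = 0.1118/0.5000 = 0.2237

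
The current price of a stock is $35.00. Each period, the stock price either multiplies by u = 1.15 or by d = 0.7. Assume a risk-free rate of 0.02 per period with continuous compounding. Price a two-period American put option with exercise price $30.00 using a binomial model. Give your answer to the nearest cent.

Risk-neutral probability p = (e^0.02 − 0.7)/(1.15 − 0.7) = 0.3202/0.4500 = 0.7116
Terminal stock prices: S_uu = 46.29, S_ud = 28.17, S_dd = 17.15
Terminal payoffs (K − S): max(-16.29, 0) = 0, max(1.825, 0) = 1.825, max(12.85, 0) = 12.85
Node u (S = 40.25): continuation = e^(−0.02)·[0.7116·0.0000 + 0.2884·1.8250] = 0.5160; exercise value = 0.0000 ≤ continuation, so V_u = 0.5160
Node d (S = 24.5): continuation = e^(−0.02)·[0.7116·1.8250 + 0.2884·12.8500] = 4.9060; exercise value = 5.5000 > continuation, so V_d = 5.5000 (exercise)
Node 0 (S = 35): continuation = e^(−0.02)·[0.7116·0.5160 + 0.2884·5.5000] = 1.9149; exercise value = 0.0000 ≤ continuation, so V_0 = 1.9149

$1.91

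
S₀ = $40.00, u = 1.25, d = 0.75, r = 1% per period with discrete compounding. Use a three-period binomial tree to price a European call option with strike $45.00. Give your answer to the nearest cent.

$5.23

Risk-neutral probability p = (1 + 0.01 − 0.75)/(1.25 − 0.75) = 0.2600/0.5000 = 0.5200
Terminal stock prices: S_uuu = 78.12, S_uud = 46.88, S_udd = 28.12, S_ddd = 16.88
Terminal payoffs (S − K): max(33.12, 0) = 33.12, max(1.875, 0) = 1.875, max(-16.88, 0) = 0, max(-28.12, 0) = 0
Node uu (S = 62.5): V_uu = 1/1.01·[0.5200·33.1250 + 0.4800·1.8750] = 17.9455
Node ud (S = 37.5): V_ud = 1/1.01·[0.5200·1.8750 + 0.4800·0.0000] = 0.9653
Node dd (S = 22.5): V_dd = 1/1.01·[0.5200·0.0000 + 0.4800·0.0000] = 0.0000
Node u (S = 50): V_u = 1/1.01·[0.5200·17.9455 + 0.4800·0.9653] = 9.6981
Node d (S = 30): V_d = 1/1.01·[0.5200·0.9653 + 0.4800·0.0000] = 0.4970
Node 0 (S = 40): V_0 = 1/1.01·[0.5200·9.6981 + 0.4800·0.4970] = 5.2293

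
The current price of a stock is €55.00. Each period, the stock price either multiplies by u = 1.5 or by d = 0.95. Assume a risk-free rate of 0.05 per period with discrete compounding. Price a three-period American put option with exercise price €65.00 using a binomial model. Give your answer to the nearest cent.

€10.00

Risk-neutral probability p = (1 + 0.05 − 0.95)/(1.5 − 0.95) = 0.1000/0.5500 = 0.1818
Terminal stock prices: S_uuu = 185.6, S_uud = 117.6, S_udd = 74.46, S_ddd = 47.16
Terminal payoffs (K − S): max(-120.6, 0) = 0, max(-52.56, 0) = 0, max(-9.456, 0) = 0, max(17.84, 0) = 17.84
Node uu (S = 123.8): continuation = 1/1.05·[0.1818·0.0000 + 0.8182·0.0000] = 0.0000; exercise value = 0.0000 ≤ continuation, so V_uu = 0.0000
Node ud (S = 78.38): continuation = 1/1.05·[0.1818·0.0000 + 0.8182·0.0000] = 0.0000; exercise value = 0.0000 ≤ continuation, so V_ud = 0.0000
Node dd (S = 49.64): continuation = 1/1.05·[0.1818·0.0000 + 0.8182·17.8444] = 13.9047; exercise value = 15.3625 > continuation, so V_dd = 15.3625 (exercise)
Node u (S = 82.5): continuation = 1/1.05·[0.1818·0.0000 + 0.8182·0.0000] = 0.0000; exercise value = 0.0000 ≤ continuation, so V_u = 0.0000
Node d (S = 52.25): continuation = 1/1.05·[0.1818·0.0000 + 0.8182·15.3625] = 11.9708; exercise value = 12.7500 > continuation, so V_d = 12.7500 (exercise)
Node 0 (S = 55): continuation = 1/1.05·[0.1818·0.0000 + 0.8182·12.7500] = 9.9351; exercise value = 10.0000 > continuation, so V_0 = 10.0000 (exercise)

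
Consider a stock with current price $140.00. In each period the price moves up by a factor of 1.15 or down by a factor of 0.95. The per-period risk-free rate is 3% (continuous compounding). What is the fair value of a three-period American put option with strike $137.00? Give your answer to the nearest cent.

Risk-neutral probability p = (e^0.03 − 0.95)/(1.15 − 0.95) = 0.0805/0.2000 = 0.4023
Terminal stock prices: S_uuu = 212.9, S_uud = 175.9, S_udd = 145.3, S_ddd = 120
Terminal payoffs (K − S): max(-75.92, 0) = 0, max(-38.89, 0) = 0, max(-8.303, 0) = 0, max(16.97, 0) = 16.97
Node uu (S = 185.1): continuation = e^(−0.03)·[0.4023·0.0000 + 0.5977·0.0000] = 0.0000; exercise value = 0.0000 ≤ continuation, so V_uu = 0.0000
Node ud (S = 152.9): continuation = e^(−0.03)·[0.4023·0.0000 + 0.5977·0.0000] = 0.0000; exercise value = 0.0000 ≤ continuation, so V_ud = 0.0000
Node dd (S = 126.3): continuation = e^(−0.03)·[0.4023·0.0000 + 0.5977·16.9675] = 9.8422; exercise value = 10.6500 > continuation, so V_dd = 10.6500 (exercise)
Node u (S = 161): continuation = e^(−0.03)·[0.4023·0.0000 + 0.5977·0.0000] = 0.0000; exercise value = 0.0000 ≤ continuation, so V_u = 0.0000
Node d (S = 133): continuation = e^(−0.03)·[0.4023·0.0000 + 0.5977·10.6500] = 6.1777; exercise value = 4.0000 ≤ continuation, so V_d = 6.1777
Node 0 (S = 140): continuation = e^(−0.03)·[0.4023·0.0000 + 0.5977·6.1777] = 3.5834; exercise value = 0.0000 ≤ continuation, so V_0 = 3.5834

$3.58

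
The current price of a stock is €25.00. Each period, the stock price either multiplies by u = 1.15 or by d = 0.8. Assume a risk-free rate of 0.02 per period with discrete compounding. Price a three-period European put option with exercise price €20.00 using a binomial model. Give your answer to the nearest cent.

Risk-neutral probability p = (1 + 0.02 − 0.8)/(1.15 − 0.8) = 0.2200/0.3500 = 0.6286
Terminal stock prices: S_uuu = 38.02, S_uud = 26.45, S_udd = 18.4, S_ddd = 12.8
Terminal payoffs (K − S): max(-18.02, 0) = 0, max(-6.45, 0) = 0, max(1.6, 0) = 1.6, max(7.2, 0) = 7.2
Node uu (S = 33.06): V_uu = 1/1.02·[0.6286·0.0000 + 0.3714·0.0000] = 0.0000
Node ud (S = 23): V_ud = 1/1.02·[0.6286·0.0000 + 0.3714·1.6000] = 0.5826
Node dd (S = 16): V_dd = 1/1.02·[0.6286·1.6000 + 0.3714·7.2000] = 3.6078
Node u (S = 28.75): V_u = 1/1.02·[0.6286·0.0000 + 0.3714·0.5826] = 0.2122
Node d (S = 20): V_d = 1/1.02·[0.6286·0.5826 + 0.3714·3.6078] = 1.6728
Node 0 (S = 25): V_0 = 1/1.02·[0.6286·0.2122 + 0.3714·1.6728] = 0.7399

€0.74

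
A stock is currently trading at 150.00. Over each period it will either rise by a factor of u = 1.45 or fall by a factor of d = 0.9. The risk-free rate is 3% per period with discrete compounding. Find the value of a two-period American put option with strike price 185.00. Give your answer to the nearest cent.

Risk-neutral probability p = (1 + 0.03 − 0.9)/(1.45 − 0.9) = 0.1300/0.5500 = 0.2364
Terminal stock prices: S_uu = 315.4, S_ud = 195.8, S_dd = 121.5
Terminal payoffs (K − S): max(-130.4, 0) = 0, max(-10.75, 0) = 0, max(63.5, 0) = 63.5
Node u (S = 217.5): continuation = 1/1.03·[0.2364·0.0000 + 0.7636·0.0000] = 0.0000; exercise value = 0.0000 ≤ continuation, so V_u = 0.0000
Node d (S = 135): continuation = 1/1.03·[0.2364·0.0000 + 0.7636·63.5000] = 47.0786; exercise value = 50.0000 > continuation, so V_d = 50.0000 (exercise)
Node 0 (S = 150): continuation = 1/1.03·[0.2364·0.0000 + 0.7636·50.0000] = 37.0697; exercise value = 35.0000 ≤ continuation, so V_0 = 37.0697

37.07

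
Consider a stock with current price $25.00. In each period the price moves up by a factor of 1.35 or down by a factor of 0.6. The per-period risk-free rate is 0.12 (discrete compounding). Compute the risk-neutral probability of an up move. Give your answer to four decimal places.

Risk-neutral probability p = (1 + 0.12 − 0.6)/(1.35 − 0.6) = 0.5200/0.7500 = 0.6933

p = 0.6933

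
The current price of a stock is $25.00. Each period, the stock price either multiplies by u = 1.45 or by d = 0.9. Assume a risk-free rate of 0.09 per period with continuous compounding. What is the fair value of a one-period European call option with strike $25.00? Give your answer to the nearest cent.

$3.63

Risk-neutral probability p = (e^0.09 − 0.9)/(1.45 − 0.9) = 0.1942/0.5500 = 0.3530
Terminal stock prices: S_u = 36.25, S_d = 22.5
Terminal payoffs (S − K): max(11.25, 0) = 11.25, max(-2.5, 0) = 0
Node 0 (S = 25): V_0 = e^(−0.09)·[0.3530·11.2500 + 0.6470·0.0000] = 3.6299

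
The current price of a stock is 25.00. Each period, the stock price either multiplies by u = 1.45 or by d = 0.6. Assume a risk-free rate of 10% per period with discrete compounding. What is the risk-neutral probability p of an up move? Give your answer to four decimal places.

p = 0.5882

Risk-neutral probability p = (1 + 0.1 − 0.6)/(1.45 − 0.6) = 0.5000/0.8500 = 0.5882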